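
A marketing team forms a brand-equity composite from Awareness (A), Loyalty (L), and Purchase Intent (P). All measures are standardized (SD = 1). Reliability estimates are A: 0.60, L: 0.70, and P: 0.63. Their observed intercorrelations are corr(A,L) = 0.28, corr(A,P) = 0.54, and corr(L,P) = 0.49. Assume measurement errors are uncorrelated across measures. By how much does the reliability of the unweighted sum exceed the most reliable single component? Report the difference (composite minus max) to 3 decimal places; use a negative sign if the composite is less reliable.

Var(sum) = 3 + 2.62 = 5.62; true-score variance = 1.93 + 2.62 = 4.55; composite reliability = 0.8096.
Max component reliability = 0.7000.
Difference = 0.8096 − 0.7000 = 0.110.

0.110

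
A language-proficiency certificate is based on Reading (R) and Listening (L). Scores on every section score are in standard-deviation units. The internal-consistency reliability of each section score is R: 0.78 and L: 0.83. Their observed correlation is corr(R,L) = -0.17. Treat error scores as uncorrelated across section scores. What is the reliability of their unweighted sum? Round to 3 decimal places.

0.765

Var(R+L) = 2 + 2·[(-0.17)] = 2 − 0.34 = 1.66.
Because errors are independent across components, Cov(Tᵢ,Tⱼ) = Cov(Xᵢ,Xⱼ); the off-diagonal part of the true-score variance is the same as above.
True-score variance = [0.78 + 0.83] − 0.34 = 1.61 − 0.34 = 1.27.
Reliability = 1.27 / 1.66 = 0.765.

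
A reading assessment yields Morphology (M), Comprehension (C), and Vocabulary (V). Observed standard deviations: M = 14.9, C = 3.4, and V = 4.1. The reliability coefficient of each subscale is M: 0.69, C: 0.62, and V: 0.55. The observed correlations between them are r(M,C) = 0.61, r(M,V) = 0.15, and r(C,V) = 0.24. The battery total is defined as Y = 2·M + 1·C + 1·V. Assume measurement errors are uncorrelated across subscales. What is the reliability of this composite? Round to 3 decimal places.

0.735

Var(Y) = 2²·14.9² + 3.4² + 4.1² + 2·[2·14.9·3.4·0.61 + 2·14.9·4.1·0.15 + 3.4·4.1·0.24] = 916.41 + 166.956 = 1083.37.
Because errors are independent across components, Cov(Tᵢ,Tⱼ) = Cov(Xᵢ,Xⱼ); the off-diagonal part of the true-score variance is the same as above.
True-score variance = [2²·14.9²·0.69 + 3.4²·0.62 + 4.1²·0.55] + 166.956 = 629.16 + 166.956 = 796.116.
Reliability = 796.116 / 1083.37 = 0.735.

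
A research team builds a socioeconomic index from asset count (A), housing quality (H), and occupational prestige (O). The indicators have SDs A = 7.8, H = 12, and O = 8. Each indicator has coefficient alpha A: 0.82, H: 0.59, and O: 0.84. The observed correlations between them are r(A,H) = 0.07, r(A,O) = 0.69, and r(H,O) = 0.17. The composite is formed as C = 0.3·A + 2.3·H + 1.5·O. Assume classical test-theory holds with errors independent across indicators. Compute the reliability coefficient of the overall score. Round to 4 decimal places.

0.6861

Var(C) = 0.3²·7.8² + 2.3²·12² + 1.5²·8² + 2·[0.69·7.8·12·0.07 + 0.45·7.8·8·0.69 + 3.45·12·8·0.17] = 911.236 + 160.4 = 1071.64.
Because errors are independent across components, Cov(Tᵢ,Tⱼ) = Cov(Xᵢ,Xⱼ); the off-diagonal part of the true-score variance is the same as above.
True-score variance = [0.3²·7.8²·0.82 + 2.3²·12²·0.59 + 1.5²·8²·0.84] + 160.4 = 574.888 + 160.4 = 735.289.
Reliability = 735.289 / 1071.64 = 0.6861.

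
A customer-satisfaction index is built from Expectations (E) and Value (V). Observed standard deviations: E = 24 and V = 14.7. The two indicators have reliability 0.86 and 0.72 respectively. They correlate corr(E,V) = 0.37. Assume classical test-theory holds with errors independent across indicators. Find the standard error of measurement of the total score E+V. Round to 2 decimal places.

11.88

Var(total) = 792.09 + 261.072 = 1053.16.
True-score variance = 650.945 + 261.072 = 912.017, so reliability = 0.8660.
Error variance = 1053.16 − 912.017 = 141.145; SEM = √141.145 = 11.88.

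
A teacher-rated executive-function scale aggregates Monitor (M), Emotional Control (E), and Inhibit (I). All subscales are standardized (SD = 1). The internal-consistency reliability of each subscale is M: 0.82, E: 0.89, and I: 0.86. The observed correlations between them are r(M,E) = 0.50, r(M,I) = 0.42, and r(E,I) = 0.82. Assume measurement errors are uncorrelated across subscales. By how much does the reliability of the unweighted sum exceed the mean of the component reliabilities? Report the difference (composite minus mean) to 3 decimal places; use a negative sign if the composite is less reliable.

0.077

Var(sum) = 3 + 3.48 = 6.48; true-score variance = 2.57 + 3.48 = 6.05; composite reliability = 0.9336.
Mean component reliability = 0.8567.
Difference = 0.9336 − 0.8567 = 0.077.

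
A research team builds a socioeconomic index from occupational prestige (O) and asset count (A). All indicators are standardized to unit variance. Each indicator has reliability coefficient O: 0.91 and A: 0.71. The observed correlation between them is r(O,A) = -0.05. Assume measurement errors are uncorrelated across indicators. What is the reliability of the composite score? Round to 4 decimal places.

0.8000

Var(O+A) = 2 + 2·[(-0.05)] = 2 − 0.1 = 1.9.
Under uncorrelated errors the observed covariances equal the true-score covariances, so only the own-variance terms attenuate.
True-score variance = [0.91 + 0.71] − 0.1 = 1.62 − 0.1 = 1.52.
Reliability = 1.52 / 1.9 = 0.8000.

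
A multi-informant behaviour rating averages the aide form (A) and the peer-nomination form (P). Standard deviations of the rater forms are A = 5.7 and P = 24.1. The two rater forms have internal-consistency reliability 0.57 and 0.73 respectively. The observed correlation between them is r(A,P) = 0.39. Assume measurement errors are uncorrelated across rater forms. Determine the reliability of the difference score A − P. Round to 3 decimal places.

Var(A−P) = 5.7² + 24.1² − 2·5.7·24.1·0.39 = 613.3 − 107.149 = 506.151.
With uncorrelated errors the cross-covariances are all true-score covariance, so they carry over unchanged; only the diagonal terms shrink to ρᵢσᵢ².
True-score variance = [5.7²·0.57 + 24.1²·0.73] − 107.149 = 442.511 − 107.149 = 335.362.
Reliability = 335.362 / 506.151 = 0.663.

0.663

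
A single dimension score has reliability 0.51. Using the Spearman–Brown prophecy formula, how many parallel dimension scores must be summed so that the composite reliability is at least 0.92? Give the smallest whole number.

k ≥ ρ*(1−ρ₁)/(ρ₁(1−ρ*)) = 0.92·0.49 / (0.51·0.08) = 11.049.
Smallest integer k = 12.

12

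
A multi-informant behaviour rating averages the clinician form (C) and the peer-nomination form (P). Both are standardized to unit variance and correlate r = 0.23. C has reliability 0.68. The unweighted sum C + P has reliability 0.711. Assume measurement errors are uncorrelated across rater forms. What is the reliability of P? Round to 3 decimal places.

Var(C+P) = 2 + 2·0.23 = 2.460.
True-score variance = ρ_C + ρ_P + 2·0.23, so 0.711 = (0.68 + ρ_P + 0.46) / 2.460.
ρ_P = 0.711·2.460 − 0.68 − 0.46 = 0.609.

0.609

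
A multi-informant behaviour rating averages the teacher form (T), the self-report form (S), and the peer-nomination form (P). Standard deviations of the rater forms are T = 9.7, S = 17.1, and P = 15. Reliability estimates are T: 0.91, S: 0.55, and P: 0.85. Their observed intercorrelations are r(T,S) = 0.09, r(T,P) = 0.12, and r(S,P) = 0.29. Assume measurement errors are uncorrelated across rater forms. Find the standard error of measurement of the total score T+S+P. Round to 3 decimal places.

Var(total) = 611.5 + 213.547 = 825.047.
True-score variance = 437.697 + 213.547 = 651.244, so reliability = 0.7893.
Error variance = 825.047 − 651.244 = 173.803; SEM = √173.803 = 13.183.

13.183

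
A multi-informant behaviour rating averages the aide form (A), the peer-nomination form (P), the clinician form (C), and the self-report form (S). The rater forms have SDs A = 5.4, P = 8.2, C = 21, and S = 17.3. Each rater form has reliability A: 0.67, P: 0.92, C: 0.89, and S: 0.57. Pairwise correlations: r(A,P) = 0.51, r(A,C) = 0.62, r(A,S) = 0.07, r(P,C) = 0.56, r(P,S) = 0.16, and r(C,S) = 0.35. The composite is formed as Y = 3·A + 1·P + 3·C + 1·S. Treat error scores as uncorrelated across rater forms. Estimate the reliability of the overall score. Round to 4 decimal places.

Var(Y) = 3²·5.4² + 8.2² + 3²·21² + 17.3² + 2·[3·5.4·8.2·0.51 + 9·5.4·21·0.62 + 3·5.4·17.3·0.07 + 3·8.2·21·0.56 + 8.2·17.3·0.16 + 3·21·17.3·0.35] = 4597.97 + 2827.19 = 7425.16.
Because errors are independent across components, Cov(Tᵢ,Tⱼ) = Cov(Xᵢ,Xⱼ); the off-diagonal part of the true-score variance is the same as above.
True-score variance = [3²·5.4²·0.67 + 8.2²·0.92 + 3²·21²·0.89 + 17.3²·0.57] + 2827.19 = 3940.7 + 2827.19 = 6767.9.
Reliability = 6767.9 / 7425.16 = 0.9115.

0.9115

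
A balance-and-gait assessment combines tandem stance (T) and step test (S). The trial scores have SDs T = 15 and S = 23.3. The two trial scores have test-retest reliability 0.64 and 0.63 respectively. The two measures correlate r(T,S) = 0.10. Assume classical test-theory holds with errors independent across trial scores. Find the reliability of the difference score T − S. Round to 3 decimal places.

0.596

Var(T−S) = 15² + 23.3² − 2·15·23.3·0.10 = 767.89 − 69.9 = 697.99.
With uncorrelated errors the cross-covariances are all true-score covariance, so they carry over unchanged; only the diagonal terms shrink to ρᵢσᵢ².
True-score variance = [15²·0.64 + 23.3²·0.63] − 69.9 = 486.021 − 69.9 = 416.121.
Reliability = 416.121 / 697.99 = 0.596.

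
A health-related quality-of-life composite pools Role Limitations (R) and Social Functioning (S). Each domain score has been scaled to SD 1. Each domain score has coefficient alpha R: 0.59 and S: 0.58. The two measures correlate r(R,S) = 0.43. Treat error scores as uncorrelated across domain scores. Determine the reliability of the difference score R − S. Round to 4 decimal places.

0.2719

Var(R−S) = 1 + 1 − 2·0.43 = 2 − 0.86 = 1.14.
With uncorrelated errors the cross-covariances are all true-score covariance, so they carry over unchanged; only the diagonal terms shrink to ρᵢσᵢ².
True-score variance = [0.59 + 0.58] − 0.86 = 1.17 − 0.86 = 0.31.
Reliability = 0.31 / 1.14 = 0.2719.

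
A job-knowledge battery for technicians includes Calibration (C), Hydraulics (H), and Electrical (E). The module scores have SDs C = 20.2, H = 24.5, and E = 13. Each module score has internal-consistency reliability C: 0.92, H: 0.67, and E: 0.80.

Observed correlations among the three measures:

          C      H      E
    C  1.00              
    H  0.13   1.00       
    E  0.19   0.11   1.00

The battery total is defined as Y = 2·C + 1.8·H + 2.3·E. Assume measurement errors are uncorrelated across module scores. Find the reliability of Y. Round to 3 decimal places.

Var(Y) = 2²·20.2² + 1.8²·24.5² + 2.3²·13² + 2·[3.6·20.2·24.5·0.13 + 4.6·20.2·13·0.19 + 4.14·24.5·13·0.11] = 4470.98 + 1212.34 = 5683.32.
With uncorrelated errors the cross-covariances are all true-score covariance, so they carry over unchanged; only the diagonal terms shrink to ρᵢσᵢ².
True-score variance = [2²·20.2²·0.92 + 1.8²·24.5²·0.67 + 2.3²·13²·0.80] + 1212.34 = 3519.82 + 1212.34 = 4732.16.
Reliability = 4732.16 / 5683.32 = 0.833.

0.833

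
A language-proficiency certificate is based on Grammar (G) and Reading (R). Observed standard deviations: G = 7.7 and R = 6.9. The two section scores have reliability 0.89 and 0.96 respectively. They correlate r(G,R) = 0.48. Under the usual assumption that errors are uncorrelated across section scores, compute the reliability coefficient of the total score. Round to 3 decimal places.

0.947

Var(G+R) = 7.7² + 6.9² + 2·[7.7·6.9·0.48] = 106.9 + 51.0048 = 157.905.
With uncorrelated errors the cross-covariances are all true-score covariance, so they carry over unchanged; only the diagonal terms shrink to ρᵢσᵢ².
True-score variance = [7.7²·0.89 + 6.9²·0.96] + 51.0048 = 98.4737 + 51.0048 = 149.478.
Reliability = 149.478 / 157.905 = 0.947.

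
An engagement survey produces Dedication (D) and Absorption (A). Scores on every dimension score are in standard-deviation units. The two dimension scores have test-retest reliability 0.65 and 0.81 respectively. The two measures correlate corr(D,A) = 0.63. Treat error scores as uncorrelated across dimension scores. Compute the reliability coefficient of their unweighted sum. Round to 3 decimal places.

Var(D+A) = 2 + 2·[0.63] = 2 + 1.26 = 3.26.
Under uncorrelated errors the observed covariances equal the true-score covariances, so only the own-variance terms attenuate.
True-score variance = [0.65 + 0.81] + 1.26 = 1.46 + 1.26 = 2.72.
Reliability = 2.72 / 3.26 = 0.834.

0.834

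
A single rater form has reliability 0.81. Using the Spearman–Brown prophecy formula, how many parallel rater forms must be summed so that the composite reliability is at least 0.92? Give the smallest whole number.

3

k ≥ ρ*(1−ρ₁)/(ρ₁(1−ρ*)) = 0.92·0.19 / (0.81·0.08) = 2.698.
Smallest integer k = 3.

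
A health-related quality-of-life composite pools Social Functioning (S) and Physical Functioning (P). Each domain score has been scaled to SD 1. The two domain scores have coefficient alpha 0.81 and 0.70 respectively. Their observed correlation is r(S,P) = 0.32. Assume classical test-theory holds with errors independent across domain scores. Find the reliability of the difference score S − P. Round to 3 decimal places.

Var(S−P) = 1 + 1 − 2·0.32 = 2 − 0.64 = 1.36.
Under uncorrelated errors the observed covariances equal the true-score covariances, so only the own-variance terms attenuate.
True-score variance = [0.81 + 0.70] − 0.64 = 1.51 − 0.64 = 0.87.
Reliability = 0.87 / 1.36 = 0.640.

0.640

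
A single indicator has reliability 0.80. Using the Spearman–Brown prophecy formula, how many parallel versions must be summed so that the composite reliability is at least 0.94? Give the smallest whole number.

4

k ≥ ρ*(1−ρ₁)/(ρ₁(1−ρ*)) = 0.94·0.20 / (0.80·0.06) = 3.917.
Smallest integer k = 4.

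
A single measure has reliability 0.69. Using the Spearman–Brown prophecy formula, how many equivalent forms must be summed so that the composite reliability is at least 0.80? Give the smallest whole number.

2

k ≥ ρ*(1−ρ₁)/(ρ₁(1−ρ*)) = 0.80·0.31 / (0.69·0.20) = 1.797.
Smallest integer k = 2.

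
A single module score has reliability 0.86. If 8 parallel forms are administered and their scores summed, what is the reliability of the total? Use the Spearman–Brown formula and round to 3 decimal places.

0.980

ρ_k = kρ / (1 + (k−1)ρ) = 8·0.86 / (1 + 7·0.86) = 6.880 / 7.020 = 0.980.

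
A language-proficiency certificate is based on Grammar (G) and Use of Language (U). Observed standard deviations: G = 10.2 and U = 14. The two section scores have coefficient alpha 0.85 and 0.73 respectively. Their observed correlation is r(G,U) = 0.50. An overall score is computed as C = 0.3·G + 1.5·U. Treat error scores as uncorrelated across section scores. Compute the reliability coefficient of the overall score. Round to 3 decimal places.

0.766

Var(C) = 0.3²·10.2² + 1.5²·14² + 2·[0.45·10.2·14·0.50] = 450.364 + 64.26 = 514.624.
Because errors are independent across components, Cov(Tᵢ,Tⱼ) = Cov(Xᵢ,Xⱼ); the off-diagonal part of the true-score variance is the same as above.
True-score variance = [0.3²·10.2²·0.85 + 1.5²·14²·0.73] + 64.26 = 329.889 + 64.26 = 394.149.
Reliability = 394.149 / 514.624 = 0.766.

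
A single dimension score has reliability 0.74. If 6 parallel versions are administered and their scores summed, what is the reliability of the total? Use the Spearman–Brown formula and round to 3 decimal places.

0.945

ρ_k = kρ / (1 + (k−1)ρ) = 6·0.74 / (1 + 5·0.74) = 4.440 / 4.700 = 0.945.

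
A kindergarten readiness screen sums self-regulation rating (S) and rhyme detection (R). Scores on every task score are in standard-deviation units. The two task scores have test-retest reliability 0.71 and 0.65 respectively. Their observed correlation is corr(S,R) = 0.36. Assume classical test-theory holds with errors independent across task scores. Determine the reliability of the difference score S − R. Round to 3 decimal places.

Var(S−R) = 1 + 1 − 2·0.36 = 2 − 0.72 = 1.28.
Because errors are independent across components, Cov(Tᵢ,Tⱼ) = Cov(Xᵢ,Xⱼ); the off-diagonal part of the true-score variance is the same as above.
True-score variance = [0.71 + 0.65] − 0.72 = 1.36 − 0.72 = 0.64.
Reliability = 0.64 / 1.28 = 0.500.

0.500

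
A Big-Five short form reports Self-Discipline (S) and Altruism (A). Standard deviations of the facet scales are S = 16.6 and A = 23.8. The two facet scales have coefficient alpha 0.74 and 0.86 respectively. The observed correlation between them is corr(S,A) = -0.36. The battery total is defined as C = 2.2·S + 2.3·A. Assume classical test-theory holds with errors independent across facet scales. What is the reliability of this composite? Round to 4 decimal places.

Var(C) = 2.2²·16.6² + 2.3²·23.8² + 2·[5.06·16.6·23.8·(-0.36)] = 4330.18 − 1439.36 = 2890.82.
Because errors are independent across components, Cov(Tᵢ,Tⱼ) = Cov(Xᵢ,Xⱼ); the off-diagonal part of the true-score variance is the same as above.
True-score variance = [2.2²·16.6²·0.74 + 2.3²·23.8²·0.86] − 1439.36 = 3563.91 − 1439.36 = 2124.55.
Reliability = 2124.55 / 2890.82 = 0.7349.

0.7349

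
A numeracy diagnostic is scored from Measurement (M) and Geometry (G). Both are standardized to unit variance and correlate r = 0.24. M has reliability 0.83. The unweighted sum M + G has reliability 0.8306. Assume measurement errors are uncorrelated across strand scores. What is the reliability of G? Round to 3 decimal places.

0.750

Var(M+G) = 2 + 2·0.24 = 2.480.
True-score variance = ρ_M + ρ_G + 2·0.24, so 0.8306 = (0.83 + ρ_G + 0.48) / 2.480.
ρ_G = 0.8306·2.480 − 0.83 − 0.48 = 0.750.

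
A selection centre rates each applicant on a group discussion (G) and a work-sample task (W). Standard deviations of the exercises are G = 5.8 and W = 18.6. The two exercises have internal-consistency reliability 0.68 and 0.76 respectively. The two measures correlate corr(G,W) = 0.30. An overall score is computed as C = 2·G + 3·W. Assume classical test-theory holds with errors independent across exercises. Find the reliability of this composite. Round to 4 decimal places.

0.7827

Var(C) = 2²·5.8² + 3²·18.6² + 2·[6·5.8·18.6·0.30] = 3248.2 + 388.368 = 3636.57.
Under uncorrelated errors the observed covariances equal the true-score covariances, so only the own-variance terms attenuate.
True-score variance = [2²·5.8²·0.68 + 3²·18.6²·0.76] + 388.368 = 2457.87 + 388.368 = 2846.24.
Reliability = 2846.24 / 3636.57 = 0.7827.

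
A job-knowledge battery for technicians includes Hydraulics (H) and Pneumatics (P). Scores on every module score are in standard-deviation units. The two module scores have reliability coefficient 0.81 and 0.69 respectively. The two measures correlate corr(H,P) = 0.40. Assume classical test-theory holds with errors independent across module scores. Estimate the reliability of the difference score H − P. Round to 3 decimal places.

Var(H−P) = 1 + 1 − 2·0.40 = 2 − 0.8 = 1.2.
With uncorrelated errors the cross-covariances are all true-score covariance, so they carry over unchanged; only the diagonal terms shrink to ρᵢσᵢ².
True-score variance = [0.81 + 0.69] − 0.8 = 1.5 − 0.8 = 0.7.
Reliability = 0.7 / 1.2 = 0.583.

0.583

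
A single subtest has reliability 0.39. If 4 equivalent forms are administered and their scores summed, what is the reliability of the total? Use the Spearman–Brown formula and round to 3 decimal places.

ρ_k = kρ / (1 + (k−1)ρ) = 4·0.39 / (1 + 3·0.39) = 1.560 / 2.170 = 0.719.

0.719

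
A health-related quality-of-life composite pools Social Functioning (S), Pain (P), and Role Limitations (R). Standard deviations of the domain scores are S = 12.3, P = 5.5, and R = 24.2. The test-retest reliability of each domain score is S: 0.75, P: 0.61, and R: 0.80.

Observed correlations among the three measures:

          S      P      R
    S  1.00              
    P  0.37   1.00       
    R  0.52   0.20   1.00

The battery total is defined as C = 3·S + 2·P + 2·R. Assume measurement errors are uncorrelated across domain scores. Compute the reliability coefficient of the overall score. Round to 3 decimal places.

0.862

Var(C) = 3²·12.3² + 2²·5.5² + 2²·24.2² + 2·[6·12.3·5.5·0.37 + 6·12.3·24.2·0.52 + 4·5.5·24.2·0.20] = 3825.17 + 2370.72 = 6195.89.
With uncorrelated errors the cross-covariances are all true-score covariance, so they carry over unchanged; only the diagonal terms shrink to ρᵢσᵢ².
True-score variance = [3²·12.3²·0.75 + 2²·5.5²·0.61 + 2²·24.2²·0.80] + 2370.72 = 2969.07 + 2370.72 = 5339.79.
Reliability = 5339.79 / 6195.89 = 0.862.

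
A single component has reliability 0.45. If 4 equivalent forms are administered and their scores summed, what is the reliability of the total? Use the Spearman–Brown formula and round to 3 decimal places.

ρ_k = kρ / (1 + (k−1)ρ) = 4·0.45 / (1 + 3·0.45) = 1.800 / 2.350 = 0.766.

0.766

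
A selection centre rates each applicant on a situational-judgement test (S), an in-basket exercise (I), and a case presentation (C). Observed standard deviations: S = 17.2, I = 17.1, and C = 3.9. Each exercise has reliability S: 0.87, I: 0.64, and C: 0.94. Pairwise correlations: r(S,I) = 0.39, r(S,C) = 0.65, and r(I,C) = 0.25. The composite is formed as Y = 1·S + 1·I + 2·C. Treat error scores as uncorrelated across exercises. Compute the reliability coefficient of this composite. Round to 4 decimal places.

0.8684

Var(Y) = 17.2² + 17.1² + 2²·3.9² + 2·[17.2·17.1·0.39 + 2·17.2·3.9·0.65 + 2·17.1·3.9·0.25] = 649.09 + 470.512 = 1119.6.
With uncorrelated errors the cross-covariances are all true-score covariance, so they carry over unchanged; only the diagonal terms shrink to ρᵢσᵢ².
True-score variance = [17.2²·0.87 + 17.1²·0.64 + 2²·3.9²·0.94] + 470.512 = 501.713 + 470.512 = 972.224.
Reliability = 972.224 / 1119.6 = 0.8684.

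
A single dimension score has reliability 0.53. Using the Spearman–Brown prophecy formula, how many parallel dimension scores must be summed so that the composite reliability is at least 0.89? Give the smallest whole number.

k ≥ ρ*(1−ρ₁)/(ρ₁(1−ρ*)) = 0.89·0.47 / (0.53·0.11) = 7.175.
Smallest integer k = 8.

8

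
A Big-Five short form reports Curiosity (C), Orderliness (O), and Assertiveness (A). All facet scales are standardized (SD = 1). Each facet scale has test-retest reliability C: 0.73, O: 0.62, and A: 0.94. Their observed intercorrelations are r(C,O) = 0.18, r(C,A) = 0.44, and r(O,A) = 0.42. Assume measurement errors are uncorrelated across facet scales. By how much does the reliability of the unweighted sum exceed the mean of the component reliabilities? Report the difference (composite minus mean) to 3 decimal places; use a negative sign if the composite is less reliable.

Var(sum) = 3 + 2.08 = 5.08; true-score variance = 2.29 + 2.08 = 4.37; composite reliability = 0.8602.
Mean component reliability = 0.7633.
Difference = 0.8602 − 0.7633 = 0.097.

0.097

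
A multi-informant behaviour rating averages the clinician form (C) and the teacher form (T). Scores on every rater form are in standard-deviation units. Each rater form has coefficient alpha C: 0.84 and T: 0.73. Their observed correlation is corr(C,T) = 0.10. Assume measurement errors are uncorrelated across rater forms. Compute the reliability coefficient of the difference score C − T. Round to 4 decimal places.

Var(C−T) = 1 + 1 − 2·0.10 = 2 − 0.2 = 1.8.
With uncorrelated errors the cross-covariances are all true-score covariance, so they carry over unchanged; only the diagonal terms shrink to ρᵢσᵢ².
True-score variance = [0.84 + 0.73] − 0.2 = 1.57 − 0.2 = 1.37.
Reliability = 1.37 / 1.8 = 0.7611.

0.7611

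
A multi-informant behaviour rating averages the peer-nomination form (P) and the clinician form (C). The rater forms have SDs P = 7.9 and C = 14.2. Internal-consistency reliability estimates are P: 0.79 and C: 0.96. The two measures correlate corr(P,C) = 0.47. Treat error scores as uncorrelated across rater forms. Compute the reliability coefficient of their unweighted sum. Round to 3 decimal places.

Var(P+C) = 7.9² + 14.2² + 2·[7.9·14.2·0.47] = 264.05 + 105.449 = 369.499.
Under uncorrelated errors the observed covariances equal the true-score covariances, so only the own-variance terms attenuate.
True-score variance = [7.9²·0.79 + 14.2²·0.96] + 105.449 = 242.878 + 105.449 = 348.327.
Reliability = 348.327 / 369.499 = 0.943.

0.943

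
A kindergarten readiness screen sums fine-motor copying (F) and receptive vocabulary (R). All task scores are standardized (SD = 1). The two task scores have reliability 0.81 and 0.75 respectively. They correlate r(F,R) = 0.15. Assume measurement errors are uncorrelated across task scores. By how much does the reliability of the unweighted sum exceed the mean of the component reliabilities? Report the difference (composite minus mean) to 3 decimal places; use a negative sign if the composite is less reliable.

Var(sum) = 2 + 0.3 = 2.3; true-score variance = 1.56 + 0.3 = 1.86; composite reliability = 0.8087.
Mean component reliability = 0.7800.
Difference = 0.8087 − 0.7800 = 0.029.

0.029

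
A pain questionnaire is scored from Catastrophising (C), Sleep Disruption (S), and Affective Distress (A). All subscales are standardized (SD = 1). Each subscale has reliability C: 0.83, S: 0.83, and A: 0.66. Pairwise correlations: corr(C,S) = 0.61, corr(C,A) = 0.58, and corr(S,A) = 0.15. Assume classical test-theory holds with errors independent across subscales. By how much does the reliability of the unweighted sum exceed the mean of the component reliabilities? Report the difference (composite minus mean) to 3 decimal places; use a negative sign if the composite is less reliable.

Var(sum) = 3 + 2.68 = 5.68; true-score variance = 2.32 + 2.68 = 5; composite reliability = 0.8803.
Mean component reliability = 0.7733.
Difference = 0.8803 − 0.7733 = 0.107.

0.107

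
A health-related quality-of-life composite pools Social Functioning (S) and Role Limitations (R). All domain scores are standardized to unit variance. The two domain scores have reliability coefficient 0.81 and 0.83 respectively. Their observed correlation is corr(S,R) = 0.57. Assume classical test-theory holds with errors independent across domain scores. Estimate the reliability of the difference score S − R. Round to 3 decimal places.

0.581

Var(S−R) = 1 + 1 − 2·0.57 = 2 − 1.14 = 0.86.
Under uncorrelated errors the observed covariances equal the true-score covariances, so only the own-variance terms attenuate.
True-score variance = [0.81 + 0.83] − 1.14 = 1.64 − 1.14 = 0.5.
Reliability = 0.5 / 0.86 = 0.581.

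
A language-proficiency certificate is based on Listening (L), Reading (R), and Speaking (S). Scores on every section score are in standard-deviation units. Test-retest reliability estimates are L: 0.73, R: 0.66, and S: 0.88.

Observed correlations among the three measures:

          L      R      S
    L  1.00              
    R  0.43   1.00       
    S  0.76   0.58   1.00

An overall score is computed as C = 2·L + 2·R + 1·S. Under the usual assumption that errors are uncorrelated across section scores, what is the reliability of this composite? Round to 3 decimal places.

0.856

Var(C) = 2² + 2² + 1 + 2·[4·0.43 + 2·0.76 + 2·0.58] = 9 + 8.8 = 17.8.
Because errors are independent across components, Cov(Tᵢ,Tⱼ) = Cov(Xᵢ,Xⱼ); the off-diagonal part of the true-score variance is the same as above.
True-score variance = [2²·0.73 + 2²·0.66 + 0.88] + 8.8 = 6.44 + 8.8 = 15.24.
Reliability = 15.24 / 17.8 = 0.856.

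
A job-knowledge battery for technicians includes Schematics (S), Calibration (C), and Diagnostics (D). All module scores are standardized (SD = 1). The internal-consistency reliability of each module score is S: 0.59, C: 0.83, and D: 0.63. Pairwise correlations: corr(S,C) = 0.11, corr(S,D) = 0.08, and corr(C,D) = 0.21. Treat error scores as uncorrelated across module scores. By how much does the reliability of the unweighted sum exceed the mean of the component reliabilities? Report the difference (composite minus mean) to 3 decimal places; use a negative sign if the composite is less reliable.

0.067

Var(sum) = 3 + 0.8 = 3.8; true-score variance = 2.05 + 0.8 = 2.85; composite reliability = 0.7500.
Mean component reliability = 0.6833.
Difference = 0.7500 − 0.6833 = 0.067.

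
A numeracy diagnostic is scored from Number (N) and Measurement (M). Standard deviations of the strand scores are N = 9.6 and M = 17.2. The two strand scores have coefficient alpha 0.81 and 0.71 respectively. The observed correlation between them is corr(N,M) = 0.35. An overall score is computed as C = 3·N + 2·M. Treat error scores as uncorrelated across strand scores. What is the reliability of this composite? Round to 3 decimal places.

Var(C) = 3²·9.6² + 2²·17.2² + 2·[6·9.6·17.2·0.35] = 2012.8 + 693.504 = 2706.3.
Under uncorrelated errors the observed covariances equal the true-score covariances, so only the own-variance terms attenuate.
True-score variance = [3²·9.6²·0.81 + 2²·17.2²·0.71] + 693.504 = 1512.03 + 693.504 = 2205.54.
Reliability = 2205.54 / 2706.3 = 0.815.

0.815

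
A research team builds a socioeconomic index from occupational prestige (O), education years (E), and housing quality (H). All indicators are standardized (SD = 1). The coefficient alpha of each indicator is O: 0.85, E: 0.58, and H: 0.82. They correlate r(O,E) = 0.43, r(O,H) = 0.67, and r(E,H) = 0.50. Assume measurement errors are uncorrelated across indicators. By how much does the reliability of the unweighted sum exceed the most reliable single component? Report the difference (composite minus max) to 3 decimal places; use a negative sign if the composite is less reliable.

0.029

Var(sum) = 3 + 3.2 = 6.2; true-score variance = 2.25 + 3.2 = 5.45; composite reliability = 0.8790.
Max component reliability = 0.8500.
Difference = 0.8790 − 0.8500 = 0.029.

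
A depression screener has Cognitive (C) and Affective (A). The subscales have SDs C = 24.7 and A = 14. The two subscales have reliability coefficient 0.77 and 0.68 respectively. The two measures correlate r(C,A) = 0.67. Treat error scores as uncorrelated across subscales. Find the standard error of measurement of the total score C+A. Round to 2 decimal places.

Var(total) = 806.09 + 463.372 = 1269.46.
True-score variance = 603.049 + 463.372 = 1066.42, so reliability = 0.8401.
Error variance = 1269.46 − 1066.42 = 203.041; SEM = √203.041 = 14.25.

14.25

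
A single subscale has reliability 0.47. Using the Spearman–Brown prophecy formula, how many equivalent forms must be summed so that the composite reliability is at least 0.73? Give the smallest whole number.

4

k ≥ ρ*(1−ρ₁)/(ρ₁(1−ρ*)) = 0.73·0.53 / (0.47·0.27) = 3.049.
Smallest integer k = 4.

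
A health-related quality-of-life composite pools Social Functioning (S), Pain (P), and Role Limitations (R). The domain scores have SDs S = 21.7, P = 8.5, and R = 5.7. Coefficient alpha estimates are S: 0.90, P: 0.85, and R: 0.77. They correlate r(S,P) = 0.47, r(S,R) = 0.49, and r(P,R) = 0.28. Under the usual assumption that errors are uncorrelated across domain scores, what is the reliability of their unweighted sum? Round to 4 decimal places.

0.9271

Var(S+P+R) = 21.7² + 8.5² + 5.7² + 2·[21.7·8.5·0.47 + 21.7·5.7·0.49 + 8.5·5.7·0.28] = 575.63 + 321.731 = 897.361.
With uncorrelated errors the cross-covariances are all true-score covariance, so they carry over unchanged; only the diagonal terms shrink to ρᵢσᵢ².
True-score variance = [21.7²·0.90 + 8.5²·0.85 + 5.7²·0.77] + 321.731 = 510.231 + 321.731 = 831.962.
Reliability = 831.962 / 897.361 = 0.9271.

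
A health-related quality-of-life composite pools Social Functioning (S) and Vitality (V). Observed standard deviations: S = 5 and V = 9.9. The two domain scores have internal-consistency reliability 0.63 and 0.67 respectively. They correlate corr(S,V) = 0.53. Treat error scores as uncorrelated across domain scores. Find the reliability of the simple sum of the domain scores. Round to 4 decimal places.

Var(S+V) = 5² + 9.9² + 2·[5·9.9·0.53] = 123.01 + 52.47 = 175.48.
Because errors are independent across components, Cov(Tᵢ,Tⱼ) = Cov(Xᵢ,Xⱼ); the off-diagonal part of the true-score variance is the same as above.
True-score variance = [5²·0.63 + 9.9²·0.67] + 52.47 = 81.4167 + 52.47 = 133.887.
Reliability = 133.887 / 175.48 = 0.7630.

0.7630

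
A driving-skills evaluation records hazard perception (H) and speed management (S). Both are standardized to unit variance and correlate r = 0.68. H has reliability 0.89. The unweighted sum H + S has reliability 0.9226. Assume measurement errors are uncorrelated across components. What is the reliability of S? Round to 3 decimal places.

Var(H+S) = 2 + 2·0.68 = 3.360.
True-score variance = ρ_H + ρ_S + 2·0.68, so 0.9226 = (0.89 + ρ_S + 1.36) / 3.360.
ρ_S = 0.9226·3.360 − 0.89 − 1.36 = 0.850.

0.850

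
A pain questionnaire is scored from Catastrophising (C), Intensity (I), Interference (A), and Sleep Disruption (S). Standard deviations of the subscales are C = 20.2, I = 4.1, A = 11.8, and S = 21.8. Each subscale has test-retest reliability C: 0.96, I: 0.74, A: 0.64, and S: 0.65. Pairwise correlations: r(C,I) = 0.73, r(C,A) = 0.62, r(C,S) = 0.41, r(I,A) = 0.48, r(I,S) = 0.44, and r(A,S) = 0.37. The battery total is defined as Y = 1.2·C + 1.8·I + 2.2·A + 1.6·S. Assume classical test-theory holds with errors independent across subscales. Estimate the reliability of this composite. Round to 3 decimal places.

0.868

Var(Y) = 1.2²·20.2² + 1.8²·4.1² + 2.2²·11.8² + 1.6²·21.8² + 2·[2.16·20.2·4.1·0.73 + 2.64·20.2·11.8·0.62 + 1.92·20.2·21.8·0.41 + 3.96·4.1·11.8·0.48 + 2.88·4.1·21.8·0.44 + 3.52·11.8·21.8·0.37] = 2532.58 + 2815.28 = 5347.86.
With uncorrelated errors the cross-covariances are all true-score covariance, so they carry over unchanged; only the diagonal terms shrink to ρᵢσᵢ².
True-score variance = [1.2²·20.2²·0.96 + 1.8²·4.1²·0.74 + 2.2²·11.8²·0.64 + 1.6²·21.8²·0.65] + 2815.28 = 1826.49 + 2815.28 = 4641.77.
Reliability = 4641.77 / 5347.86 = 0.868.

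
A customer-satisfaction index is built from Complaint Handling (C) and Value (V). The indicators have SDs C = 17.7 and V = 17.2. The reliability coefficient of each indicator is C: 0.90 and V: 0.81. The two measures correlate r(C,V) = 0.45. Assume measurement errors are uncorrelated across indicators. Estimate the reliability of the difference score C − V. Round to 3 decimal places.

Var(C−V) = 17.7² + 17.2² − 2·17.7·17.2·0.45 = 609.13 − 273.996 = 335.134.
With uncorrelated errors the cross-covariances are all true-score covariance, so they carry over unchanged; only the diagonal terms shrink to ρᵢσᵢ².
True-score variance = [17.7²·0.90 + 17.2²·0.81] − 273.996 = 521.591 − 273.996 = 247.595.
Reliability = 247.595 / 335.134 = 0.739.

0.739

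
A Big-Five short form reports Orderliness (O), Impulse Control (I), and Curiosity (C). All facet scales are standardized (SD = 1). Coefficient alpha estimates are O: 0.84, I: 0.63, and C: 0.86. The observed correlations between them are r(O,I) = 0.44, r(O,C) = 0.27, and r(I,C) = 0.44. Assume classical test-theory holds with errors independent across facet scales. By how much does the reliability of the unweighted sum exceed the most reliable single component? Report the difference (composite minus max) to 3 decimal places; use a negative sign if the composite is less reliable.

Var(sum) = 3 + 2.3 = 5.3; true-score variance = 2.33 + 2.3 = 4.63; composite reliability = 0.8736.
Max component reliability = 0.8600.
Difference = 0.8736 − 0.8600 = 0.014.

0.014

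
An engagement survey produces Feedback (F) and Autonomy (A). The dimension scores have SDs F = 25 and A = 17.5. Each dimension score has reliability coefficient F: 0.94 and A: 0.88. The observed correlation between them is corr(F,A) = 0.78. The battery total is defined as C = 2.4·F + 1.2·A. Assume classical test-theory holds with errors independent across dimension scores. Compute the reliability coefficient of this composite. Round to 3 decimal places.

Var(C) = 2.4²·25² + 1.2²·17.5² + 2·[2.88·25·17.5·0.78] = 4041 + 1965.6 = 6006.6.
Because errors are independent across components, Cov(Tᵢ,Tⱼ) = Cov(Xᵢ,Xⱼ); the off-diagonal part of the true-score variance is the same as above.
True-score variance = [2.4²·25²·0.94 + 1.2²·17.5²·0.88] + 1965.6 = 3772.08 + 1965.6 = 5737.68.
Reliability = 5737.68 / 6006.6 = 0.955.

0.955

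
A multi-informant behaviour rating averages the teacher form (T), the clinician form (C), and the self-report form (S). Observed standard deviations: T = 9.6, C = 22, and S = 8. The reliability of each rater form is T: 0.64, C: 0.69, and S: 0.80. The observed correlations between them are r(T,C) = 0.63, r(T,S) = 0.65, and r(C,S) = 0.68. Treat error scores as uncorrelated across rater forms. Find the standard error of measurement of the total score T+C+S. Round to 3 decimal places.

14.001

Var(total) = 640.16 + 605.312 = 1245.47.
True-score variance = 444.142 + 605.312 = 1049.45, so reliability = 0.8426.
Error variance = 1245.47 − 1049.45 = 196.018; SEM = √196.018 = 14.001.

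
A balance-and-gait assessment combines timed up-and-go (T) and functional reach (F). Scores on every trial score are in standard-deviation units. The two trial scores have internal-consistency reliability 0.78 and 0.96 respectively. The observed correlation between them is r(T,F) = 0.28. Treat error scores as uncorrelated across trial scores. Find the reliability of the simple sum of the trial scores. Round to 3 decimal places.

Var(T+F) = 2 + 2·[0.28] = 2 + 0.56 = 2.56.
Because errors are independent across components, Cov(Tᵢ,Tⱼ) = Cov(Xᵢ,Xⱼ); the off-diagonal part of the true-score variance is the same as above.
True-score variance = [0.78 + 0.96] + 0.56 = 1.74 + 0.56 = 2.3.
Reliability = 2.3 / 2.56 = 0.898.

0.898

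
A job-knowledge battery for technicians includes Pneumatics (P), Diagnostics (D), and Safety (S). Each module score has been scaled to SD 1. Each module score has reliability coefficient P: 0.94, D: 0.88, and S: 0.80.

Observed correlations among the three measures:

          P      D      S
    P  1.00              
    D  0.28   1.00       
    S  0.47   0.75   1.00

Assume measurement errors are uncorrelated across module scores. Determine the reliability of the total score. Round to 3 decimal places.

Var(P+D+S) = 3 + 2·[0.28 + 0.47 + 0.75] = 3 + 3 = 6.
Under uncorrelated errors the observed covariances equal the true-score covariances, so only the own-variance terms attenuate.
True-score variance = [0.94 + 0.88 + 0.80] + 3 = 2.62 + 3 = 5.62.
Reliability = 5.62 / 6 = 0.937.

0.937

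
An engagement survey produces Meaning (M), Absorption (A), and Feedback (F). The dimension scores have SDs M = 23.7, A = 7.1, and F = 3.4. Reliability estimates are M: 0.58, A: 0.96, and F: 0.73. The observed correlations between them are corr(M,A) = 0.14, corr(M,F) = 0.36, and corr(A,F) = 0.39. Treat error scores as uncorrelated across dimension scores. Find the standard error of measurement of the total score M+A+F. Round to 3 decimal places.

15.526

Var(total) = 623.66 + 123.962 = 747.622.
True-score variance = 382.613 + 123.962 = 506.575, so reliability = 0.6776.
Error variance = 747.622 − 506.575 = 241.047; SEM = √241.047 = 15.526.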